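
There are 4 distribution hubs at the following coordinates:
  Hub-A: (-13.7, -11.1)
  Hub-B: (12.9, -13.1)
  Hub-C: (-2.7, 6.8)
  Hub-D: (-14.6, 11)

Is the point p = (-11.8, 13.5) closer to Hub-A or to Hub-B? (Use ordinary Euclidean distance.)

Compare squared distances:
d²(p, Hub-A) = (-11.8−(-13.7))² + (13.5−(-11.1))² = 3.61 + 605.16 = 608.77
d²(p, Hub-B) = (-11.8−12.9)² + (13.5−(-13.1))² = 610.09 + 707.56 = 1317.65
608.77 < 1317.65, so Hub-A is closer.

Hub-A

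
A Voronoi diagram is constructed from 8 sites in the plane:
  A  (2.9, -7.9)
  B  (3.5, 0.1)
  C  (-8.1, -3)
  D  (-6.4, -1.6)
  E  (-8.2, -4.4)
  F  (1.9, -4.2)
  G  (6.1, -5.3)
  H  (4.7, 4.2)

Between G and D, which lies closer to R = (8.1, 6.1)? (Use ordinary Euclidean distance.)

Compare squared distances:
|RG|² = (8.1−6.1)² + (6.1−(-5.3))² = 4 + 129.96 = 133.96
|RD|² = (8.1−(-6.4))² + (6.1−(-1.6))² = 210.25 + 59.29 = 269.54
133.96 < 269.54, so G is closer.

G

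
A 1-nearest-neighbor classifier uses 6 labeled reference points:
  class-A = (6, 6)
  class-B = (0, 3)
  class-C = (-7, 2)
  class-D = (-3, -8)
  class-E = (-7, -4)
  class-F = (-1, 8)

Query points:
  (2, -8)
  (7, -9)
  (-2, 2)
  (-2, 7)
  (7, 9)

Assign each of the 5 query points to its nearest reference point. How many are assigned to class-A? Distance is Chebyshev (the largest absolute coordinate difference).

(2, -8) — d to each: class-A:14, class-B:11, class-C:10, class-D:5, class-E:9, class-F:16 → nearest is class-D
(7, -9) — d to each: class-A:15, class-B:12, class-C:14, class-D:10, class-E:14, class-F:17 → nearest is class-D
(-2, 2) — d to each: class-A:8, class-B:2, class-C:5, class-D:10, class-E:6, class-F:6 → nearest is class-B
(-2, 7) — d to each: class-A:8, class-B:4, class-C:5, class-D:15, class-E:11, class-F:1 → nearest is class-F
(7, 9) — d to each: class-A:3, class-B:7, class-C:14, class-D:17, class-E:14, class-F:8 → nearest is class-A
1 of the 5 points has class-A as nearest.

1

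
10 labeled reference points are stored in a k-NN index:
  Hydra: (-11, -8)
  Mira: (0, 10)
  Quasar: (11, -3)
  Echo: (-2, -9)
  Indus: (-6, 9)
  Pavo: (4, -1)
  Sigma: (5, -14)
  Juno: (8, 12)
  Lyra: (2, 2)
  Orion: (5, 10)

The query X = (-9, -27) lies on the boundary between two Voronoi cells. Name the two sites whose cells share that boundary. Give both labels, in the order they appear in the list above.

Squared distances from X to each site:
d²(X, Hydra) = 4 + 361 = 365
d²(X, Mira) = 81 + 1369 = 1450
d²(X, Quasar) = 400 + 576 = 976
d²(X, Echo) = 49 + 324 = 373
d²(X, Indus) = 9 + 1296 = 1305
d²(X, Pavo) = 169 + 676 = 845
d²(X, Sigma) = 196 + 169 = 365
d²(X, Juno) = 289 + 1521 = 1810
d²(X, Lyra) = 121 + 841 = 962
d²(X, Orion) = 196 + 1369 = 1565
X is equidistant from Hydra and Sigma (both at squared distance 365), and every other site is strictly farther — so X lies on the Hydra–Sigma Voronoi edge.

Hydra and Sigma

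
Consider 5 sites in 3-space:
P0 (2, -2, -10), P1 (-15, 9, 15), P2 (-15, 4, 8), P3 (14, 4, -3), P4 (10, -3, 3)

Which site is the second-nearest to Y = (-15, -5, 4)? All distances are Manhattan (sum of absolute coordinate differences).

d(Y,P0) = |-15−2| + |-5−(-2)| + |4−(-10)| = 17 + 3 + 14 = 34
d(Y,P1) = |-15−(-15)| + |-5−9| + |4−15| = 0 + 14 + 11 = 25
d(Y,P2) = |-15−(-15)| + |-5−4| + |4−8| = 0 + 9 + 4 = 13
d(Y,P3) = |-15−14| + |-5−4| + |4−(-3)| = 29 + 9 + 7 = 45
d(Y,P4) = |-15−10| + |-5−(-3)| + |4−3| = 25 + 2 + 1 = 28
Sorted ascending: P2, P1, P4, … — the second-nearest is P1.

P1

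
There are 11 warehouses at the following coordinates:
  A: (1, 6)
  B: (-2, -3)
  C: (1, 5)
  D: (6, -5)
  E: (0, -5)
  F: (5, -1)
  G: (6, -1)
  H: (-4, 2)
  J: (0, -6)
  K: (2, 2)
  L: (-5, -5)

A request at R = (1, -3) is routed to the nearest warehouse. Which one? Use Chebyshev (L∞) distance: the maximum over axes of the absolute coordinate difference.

d(R,A) = max(0, 9) = 9
d(R,B) = max(3, 0) = 3
d(R,C) = max(0, 8) = 8
d(R,D) = max(5, 2) = 5
d(R,E) = max(1, 2) = 2
d(R,F) = max(4, 2) = 4
d(R,G) = max(5, 2) = 5
d(R,H) = max(5, 5) = 5
d(R,J) = max(1, 3) = 3
d(R,K) = max(1, 5) = 5
d(R,L) = max(6, 2) = 6
Minimum is at E.

E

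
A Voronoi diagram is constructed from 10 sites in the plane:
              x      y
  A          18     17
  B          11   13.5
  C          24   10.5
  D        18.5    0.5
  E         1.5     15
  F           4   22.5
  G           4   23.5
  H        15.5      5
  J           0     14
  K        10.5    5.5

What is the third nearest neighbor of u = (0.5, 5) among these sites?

Since √ is increasing, it suffices to compare squared distances:
|uA|² = 306.25 + 144 = 450.25
|uB|² = 110.25 + 72.25 = 182.5
|uC|² = 552.25 + 30.25 = 582.5
|uD|² = 324 + 20.25 = 344.25
|uE|² = 1 + 100 = 101
|uF|² = 12.25 + 306.25 = 318.5
|uG|² = 12.25 + 342.25 = 354.5
|uH|² = 225 + 0 = 225
|uJ|² = 0.25 + 81 = 81.25
|uK|² = 100 + 0.25 = 100.25
Sorted ascending: J, K, E, B, … — the third-nearest is E.

E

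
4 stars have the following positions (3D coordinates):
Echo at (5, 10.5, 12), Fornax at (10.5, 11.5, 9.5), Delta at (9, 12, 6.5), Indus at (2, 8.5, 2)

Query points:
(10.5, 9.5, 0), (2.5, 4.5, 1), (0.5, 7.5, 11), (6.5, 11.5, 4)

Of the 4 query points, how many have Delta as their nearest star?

(10.5, 9.5, 0) — d² to each: Echo:175.25, Fornax:94.25, Delta:50.75, Indus:77.25 → nearest is Delta
(2.5, 4.5, 1) — d² to each: Echo:163.25, Fornax:185.25, Delta:128.75, Indus:17.25 → nearest is Indus
(0.5, 7.5, 11) — d² to each: Echo:30.25, Fornax:118.25, Delta:112.75, Indus:84.25 → nearest is Echo
(6.5, 11.5, 4) — d² to each: Echo:67.25, Fornax:46.25, Delta:12.75, Indus:33.25 → nearest is Delta
2 of the 4 points have Delta as nearest.

2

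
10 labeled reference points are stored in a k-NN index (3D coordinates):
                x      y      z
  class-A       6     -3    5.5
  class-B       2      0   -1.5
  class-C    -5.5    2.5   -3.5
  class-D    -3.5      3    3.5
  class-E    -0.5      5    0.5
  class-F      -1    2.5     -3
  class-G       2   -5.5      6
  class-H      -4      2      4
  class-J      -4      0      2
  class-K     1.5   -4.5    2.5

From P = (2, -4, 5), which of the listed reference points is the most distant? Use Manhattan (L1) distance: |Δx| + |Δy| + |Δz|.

class-C

d(P, class-A) = |2−6| + |-4−(-3)| + |5−5.5| = 4 + 1 + 0.5 = 5.5
d(P, class-B) = |2−2| + |-4−0| + |5−(-1.5)| = 0 + 4 + 6.5 = 10.5
d(P, class-C) = |2−(-5.5)| + |-4−2.5| + |5−(-3.5)| = 7.5 + 6.5 + 8.5 = 22.5
d(P, class-D) = |2−(-3.5)| + |-4−3| + |5−3.5| = 5.5 + 7 + 1.5 = 14
d(P, class-E) = |2−(-0.5)| + |-4−5| + |5−0.5| = 2.5 + 9 + 4.5 = 16
d(P, class-F) = |2−(-1)| + |-4−2.5| + |5−(-3)| = 3 + 6.5 + 8 = 17.5
d(P, class-G) = |2−2| + |-4−(-5.5)| + |5−6| = 0 + 1.5 + 1 = 2.5
d(P, class-H) = |2−(-4)| + |-4−2| + |5−4| = 6 + 6 + 1 = 13
d(P, class-J) = |2−(-4)| + |-4−0| + |5−2| = 6 + 4 + 3 = 13
d(P, class-K) = |2−1.5| + |-4−(-4.5)| + |5−2.5| = 0.5 + 0.5 + 2.5 = 3.5
The largest is to class-C.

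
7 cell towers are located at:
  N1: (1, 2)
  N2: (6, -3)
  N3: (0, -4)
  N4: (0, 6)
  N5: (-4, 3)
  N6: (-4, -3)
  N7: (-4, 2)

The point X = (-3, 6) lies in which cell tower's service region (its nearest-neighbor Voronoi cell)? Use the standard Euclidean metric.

N4

Since √ is increasing, it suffices to compare squared distances:
|XN1|² = (-3−1)² + (6−2)² = 16 + 16 = 32
|XN2|² = (-3−6)² + (6−(-3))² = 81 + 81 = 162
|XN3|² = (-3−0)² + (6−(-4))² = 9 + 100 = 109
|XN4|² = (-3−0)² + (6−6)² = 9 + 0 = 9
|XN5|² = (-3−(-4))² + (6−3)² = 1 + 9 = 10
|XN6|² = (-3−(-4))² + (6−(-3))² = 1 + 81 = 82
|XN7|² = (-3−(-4))² + (6−2)² = 1 + 16 = 17
N4 is nearest.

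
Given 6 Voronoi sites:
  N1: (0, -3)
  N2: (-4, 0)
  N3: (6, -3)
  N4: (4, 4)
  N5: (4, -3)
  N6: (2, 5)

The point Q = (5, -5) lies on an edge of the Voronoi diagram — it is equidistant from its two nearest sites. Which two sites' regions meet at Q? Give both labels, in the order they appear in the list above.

N3 and N5

Squared distances from Q to each site:
|QN1|² = (5−0)² + (-5−(-3))² = 25 + 4 = 29
|QN2|² = (5−(-4))² + (-5−0)² = 81 + 25 = 106
|QN3|² = (5−6)² + (-5−(-3))² = 1 + 4 = 5
|QN4|² = (5−4)² + (-5−4)² = 1 + 81 = 82
|QN5|² = (5−4)² + (-5−(-3))² = 1 + 4 = 5
|QN6|² = (5−2)² + (-5−5)² = 9 + 100 = 109
Q is equidistant from N3 and N5 (both at squared distance 5), and every other site is strictly farther — so Q lies on the N3–N5 Voronoi edge.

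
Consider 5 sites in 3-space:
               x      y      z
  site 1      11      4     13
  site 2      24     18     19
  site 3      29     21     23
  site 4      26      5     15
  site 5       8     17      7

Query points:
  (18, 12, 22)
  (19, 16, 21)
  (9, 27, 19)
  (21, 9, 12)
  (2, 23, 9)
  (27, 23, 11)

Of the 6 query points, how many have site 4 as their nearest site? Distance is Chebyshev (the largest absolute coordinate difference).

1

(18, 12, 22) — d to each: site 1:9, site 2:6, site 3:11, site 4:8, site 5:15 → nearest is site 2
(19, 16, 21) — d to each: site 1:12, site 2:5, site 3:10, site 4:11, site 5:14 → nearest is site 2
(9, 27, 19) — d to each: site 1:23, site 2:15, site 3:20, site 4:22, site 5:12 → nearest is site 5
(21, 9, 12) — d to each: site 1:10, site 2:9, site 3:12, site 4:5, site 5:13 → nearest is site 4
(2, 23, 9) — d to each: site 1:19, site 2:22, site 3:27, site 4:24, site 5:6 → nearest is site 5
(27, 23, 11) — d to each: site 1:19, site 2:8, site 3:12, site 4:18, site 5:19 → nearest is site 2
1 of the 6 points has site 4 as nearest.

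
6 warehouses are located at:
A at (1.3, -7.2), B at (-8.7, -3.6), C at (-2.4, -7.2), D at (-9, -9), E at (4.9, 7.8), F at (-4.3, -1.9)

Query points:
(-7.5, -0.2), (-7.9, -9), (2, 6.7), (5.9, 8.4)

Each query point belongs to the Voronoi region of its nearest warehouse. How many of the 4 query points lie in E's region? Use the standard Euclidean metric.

2

(-7.5, -0.2) — d² to each: A:126.44, B:13, C:75.01, D:79.69, E:217.76, F:13.13 → nearest is B
(-7.9, -9) — d² to each: A:87.88, B:29.8, C:33.49, D:1.21, E:446.08, F:63.37 → nearest is D
(2, 6.7) — d² to each: A:193.7, B:220.58, C:212.57, D:367.49, E:9.62, F:113.65 → nearest is E
(5.9, 8.4) — d² to each: A:264.52, B:357.16, C:312.25, D:524.77, E:1.36, F:210.13 → nearest is E
2 of the 4 points have E as nearest.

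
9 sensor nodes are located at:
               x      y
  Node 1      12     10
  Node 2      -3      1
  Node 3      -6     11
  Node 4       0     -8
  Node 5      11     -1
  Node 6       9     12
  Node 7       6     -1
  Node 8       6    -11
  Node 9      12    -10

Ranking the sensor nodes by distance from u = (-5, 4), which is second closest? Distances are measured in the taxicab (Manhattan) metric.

d(u, Node 1) = |-5−12| + |4−10| = 17 + 6 = 23
d(u, Node 2) = |-5−(-3)| + |4−1| = 2 + 3 = 5
d(u, Node 3) = |-5−(-6)| + |4−11| = 1 + 7 = 8
d(u, Node 4) = |-5−0| + |4−(-8)| = 5 + 12 = 17
d(u, Node 5) = |-5−11| + |4−(-1)| = 16 + 5 = 21
d(u, Node 6) = |-5−9| + |4−12| = 14 + 8 = 22
d(u, Node 7) = |-5−6| + |4−(-1)| = 11 + 5 = 16
d(u, Node 8) = |-5−6| + |4−(-11)| = 11 + 15 = 26
d(u, Node 9) = |-5−12| + |4−(-10)| = 17 + 14 = 31
Sorted ascending: Node 2, Node 3, Node 7, … — the second-nearest is Node 3.

Node 3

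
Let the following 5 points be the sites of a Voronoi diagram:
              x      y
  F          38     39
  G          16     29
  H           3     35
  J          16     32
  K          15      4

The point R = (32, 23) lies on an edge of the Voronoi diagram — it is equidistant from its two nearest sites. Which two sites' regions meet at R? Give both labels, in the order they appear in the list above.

Squared distances from R to each site:
|RF|² = (32−38)² + (23−39)² = 36 + 256 = 292
|RG|² = (32−16)² + (23−29)² = 256 + 36 = 292
|RH|² = (32−3)² + (23−35)² = 841 + 144 = 985
|RJ|² = (32−16)² + (23−32)² = 256 + 81 = 337
|RK|² = (32−15)² + (23−4)² = 289 + 361 = 650
R is equidistant from F and G (both at squared distance 292), and every other site is strictly farther — so R lies on the F–G Voronoi edge.

F and G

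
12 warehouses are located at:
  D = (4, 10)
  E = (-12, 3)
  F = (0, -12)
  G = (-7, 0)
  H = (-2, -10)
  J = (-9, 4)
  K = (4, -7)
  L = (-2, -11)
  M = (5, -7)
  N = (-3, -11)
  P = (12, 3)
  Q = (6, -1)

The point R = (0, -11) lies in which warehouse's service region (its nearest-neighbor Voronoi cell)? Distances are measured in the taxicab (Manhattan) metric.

d(R,D) = 4 + 21 = 25
d(R,E) = 12 + 14 = 26
d(R,F) = 0 + 1 = 1
d(R,G) = 7 + 11 = 18
d(R,H) = 2 + 1 = 3
d(R,J) = 9 + 15 = 24
d(R,K) = 4 + 4 = 8
d(R,L) = 2 + 0 = 2
d(R,M) = 5 + 4 = 9
d(R,N) = 3 + 0 = 3
d(R,P) = 12 + 14 = 26
d(R,Q) = 6 + 10 = 16
F is nearest.

F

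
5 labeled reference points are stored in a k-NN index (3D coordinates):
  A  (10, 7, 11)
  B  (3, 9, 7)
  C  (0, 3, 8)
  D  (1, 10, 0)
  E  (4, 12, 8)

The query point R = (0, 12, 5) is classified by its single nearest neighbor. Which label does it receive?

B

Compare squared distances (the ordering matches that of the actual distances):
|RA|² = (0−10)² + (12−7)² + (5−11)² = 100 + 25 + 36 = 161
|RB|² = (0−3)² + (12−9)² + (5−7)² = 9 + 9 + 4 = 22
|RC|² = (0−0)² + (12−3)² + (5−8)² = 0 + 81 + 9 = 90
|RD|² = (0−1)² + (12−10)² + (5−0)² = 1 + 4 + 25 = 30
|RE|² = (0−4)² + (12−12)² + (5−8)² = 16 + 0 + 9 = 25
Minimum is at B.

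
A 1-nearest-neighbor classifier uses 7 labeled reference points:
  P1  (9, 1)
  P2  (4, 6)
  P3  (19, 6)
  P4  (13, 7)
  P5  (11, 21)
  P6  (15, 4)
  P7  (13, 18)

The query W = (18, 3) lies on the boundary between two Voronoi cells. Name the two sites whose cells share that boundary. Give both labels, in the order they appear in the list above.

Squared distances from W to each site:
|WP1|² = (18−9)² + (3−1)² = 81 + 4 = 85
|WP2|² = (18−4)² + (3−6)² = 196 + 9 = 205
|WP3|² = (18−19)² + (3−6)² = 1 + 9 = 10
|WP4|² = (18−13)² + (3−7)² = 25 + 16 = 41
|WP5|² = (18−11)² + (3−21)² = 49 + 324 = 373
|WP6|² = (18−15)² + (3−4)² = 9 + 1 = 10
|WP7|² = (18−13)² + (3−18)² = 25 + 225 = 250
W is equidistant from P3 and P6 (both at squared distance 10), and every other site is strictly farther — so W lies on the P3–P6 Voronoi edge.

P3 and P6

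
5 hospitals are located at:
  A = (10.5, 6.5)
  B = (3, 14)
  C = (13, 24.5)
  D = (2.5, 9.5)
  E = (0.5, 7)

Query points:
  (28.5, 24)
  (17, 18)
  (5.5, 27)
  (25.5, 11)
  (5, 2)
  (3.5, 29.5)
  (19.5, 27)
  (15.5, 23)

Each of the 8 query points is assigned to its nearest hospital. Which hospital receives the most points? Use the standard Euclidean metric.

C

(28.5, 24) — d² to each: A:630.25, B:750.25, C:240.5, D:886.25, E:1073 → nearest is C
(17, 18) — d² to each: A:174.5, B:212, C:58.25, D:282.5, E:393.25 → nearest is C
(5.5, 27) — d² to each: A:445.25, B:175.25, C:62.5, D:315.25, E:425 → nearest is C
(25.5, 11) — d² to each: A:245.25, B:515.25, C:338.5, D:531.25, E:641 → nearest is A
(5, 2) — d² to each: A:50.5, B:148, C:570.25, D:62.5, E:45.25 → nearest is E
(3.5, 29.5) — d² to each: A:578, B:240.5, C:115.25, D:401, E:515.25 → nearest is C
(19.5, 27) — d² to each: A:501.25, B:441.25, C:48.5, D:595.25, E:761 → nearest is C
(15.5, 23) — d² to each: A:297.25, B:237.25, C:8.5, D:351.25, E:481 → nearest is C
Tally — A:1, C:6, E:1. C captures the most (6).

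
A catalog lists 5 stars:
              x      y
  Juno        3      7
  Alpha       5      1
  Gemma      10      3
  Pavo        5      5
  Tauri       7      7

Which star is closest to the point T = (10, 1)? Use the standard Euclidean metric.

Gemma

Compare squared distances (the ordering matches that of the actual distances):
d²(T, Juno) = (10−3)² + (1−7)² = 49 + 36 = 85
d²(T, Alpha) = (10−5)² + (1−1)² = 25 + 0 = 25
d²(T, Gemma) = (10−10)² + (1−3)² = 0 + 4 = 4
d²(T, Pavo) = (10−5)² + (1−5)² = 25 + 16 = 41
d²(T, Tauri) = (10−7)² + (1−7)² = 9 + 36 = 45
The smallest is to Gemma, so T lies in the Voronoi region of Gemma.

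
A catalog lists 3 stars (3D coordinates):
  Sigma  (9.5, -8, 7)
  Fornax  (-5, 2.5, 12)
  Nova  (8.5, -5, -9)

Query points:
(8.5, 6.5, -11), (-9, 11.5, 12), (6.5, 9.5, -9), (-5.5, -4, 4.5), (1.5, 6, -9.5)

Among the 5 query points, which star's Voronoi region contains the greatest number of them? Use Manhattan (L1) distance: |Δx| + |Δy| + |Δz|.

Nova

(8.5, 6.5, -11) — d to each: Sigma:33.5, Fornax:40.5, Nova:13.5 → nearest is Nova
(-9, 11.5, 12) — d to each: Sigma:43, Fornax:13, Nova:55 → nearest is Fornax
(6.5, 9.5, -9) — d to each: Sigma:36.5, Fornax:39.5, Nova:16.5 → nearest is Nova
(-5.5, -4, 4.5) — d to each: Sigma:21.5, Fornax:14.5, Nova:28.5 → nearest is Fornax
(1.5, 6, -9.5) — d to each: Sigma:38.5, Fornax:31.5, Nova:18.5 → nearest is Nova
Tally — Fornax:2, Nova:3. Nova captures the most (3).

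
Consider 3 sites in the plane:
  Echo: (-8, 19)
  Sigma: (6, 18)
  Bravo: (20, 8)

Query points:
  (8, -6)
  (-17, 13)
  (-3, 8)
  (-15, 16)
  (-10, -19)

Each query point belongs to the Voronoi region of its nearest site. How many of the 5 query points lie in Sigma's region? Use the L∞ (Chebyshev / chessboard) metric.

1

(8, -6) — d to each: Echo:25, Sigma:24, Bravo:14 → nearest is Bravo
(-17, 13) — d to each: Echo:9, Sigma:23, Bravo:37 → nearest is Echo
(-3, 8) — d to each: Echo:11, Sigma:10, Bravo:23 → nearest is Sigma
(-15, 16) — d to each: Echo:7, Sigma:21, Bravo:35 → nearest is Echo
(-10, -19) — d to each: Echo:38, Sigma:37, Bravo:30 → nearest is Bravo
1 of the 5 points has Sigma as nearest.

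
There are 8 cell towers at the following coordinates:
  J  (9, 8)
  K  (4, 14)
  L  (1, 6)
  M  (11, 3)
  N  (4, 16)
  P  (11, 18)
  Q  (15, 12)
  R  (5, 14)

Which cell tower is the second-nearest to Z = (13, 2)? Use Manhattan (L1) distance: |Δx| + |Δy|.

d(Z,J) = 4 + 6 = 10
d(Z,K) = 9 + 12 = 21
d(Z,L) = 12 + 4 = 16
d(Z,M) = 2 + 1 = 3
d(Z,N) = 9 + 14 = 23
d(Z,P) = 2 + 16 = 18
d(Z,Q) = 2 + 10 = 12
d(Z,R) = 8 + 12 = 20
Sorted ascending: M, J, Q, … — the second-nearest is J.

J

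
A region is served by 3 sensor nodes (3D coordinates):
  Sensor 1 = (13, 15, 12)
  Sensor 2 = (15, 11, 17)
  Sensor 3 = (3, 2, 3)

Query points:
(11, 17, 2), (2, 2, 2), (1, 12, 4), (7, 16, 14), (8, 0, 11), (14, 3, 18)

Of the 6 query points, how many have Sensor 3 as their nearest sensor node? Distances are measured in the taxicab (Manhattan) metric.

(11, 17, 2) — d to each: Sensor 1:14, Sensor 2:25, Sensor 3:24 → nearest is Sensor 1
(2, 2, 2) — d to each: Sensor 1:34, Sensor 2:37, Sensor 3:2 → nearest is Sensor 3
(1, 12, 4) — d to each: Sensor 1:23, Sensor 2:28, Sensor 3:13 → nearest is Sensor 3
(7, 16, 14) — d to each: Sensor 1:9, Sensor 2:16, Sensor 3:29 → nearest is Sensor 1
(8, 0, 11) — d to each: Sensor 1:21, Sensor 2:24, Sensor 3:15 → nearest is Sensor 3
(14, 3, 18) — d to each: Sensor 1:19, Sensor 2:10, Sensor 3:27 → nearest is Sensor 2
3 of the 6 points have Sensor 3 as nearest.

3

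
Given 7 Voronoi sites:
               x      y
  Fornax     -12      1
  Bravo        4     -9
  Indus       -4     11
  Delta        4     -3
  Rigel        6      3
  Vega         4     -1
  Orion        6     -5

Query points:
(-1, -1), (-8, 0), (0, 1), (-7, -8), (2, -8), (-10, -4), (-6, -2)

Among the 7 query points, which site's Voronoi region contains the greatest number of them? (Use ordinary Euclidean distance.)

Fornax

(-1, -1) — d² to each: Fornax:125, Bravo:89, Indus:153, Delta:29, Rigel:65, Vega:25, Orion:65 → nearest is Vega
(-8, 0) — d² to each: Fornax:17, Bravo:225, Indus:137, Delta:153, Rigel:205, Vega:145, Orion:221 → nearest is Fornax
(0, 1) — d² to each: Fornax:144, Bravo:116, Indus:116, Delta:32, Rigel:40, Vega:20, Orion:72 → nearest is Vega
(-7, -8) — d² to each: Fornax:106, Bravo:122, Indus:370, Delta:146, Rigel:290, Vega:170, Orion:178 → nearest is Fornax
(2, -8) — d² to each: Fornax:277, Bravo:5, Indus:397, Delta:29, Rigel:137, Vega:53, Orion:25 → nearest is Bravo
(-10, -4) — d² to each: Fornax:29, Bravo:221, Indus:261, Delta:197, Rigel:305, Vega:205, Orion:257 → nearest is Fornax
(-6, -2) — d² to each: Fornax:45, Bravo:149, Indus:173, Delta:101, Rigel:169, Vega:101, Orion:153 → nearest is Fornax
Tally — Fornax:4, Bravo:1, Vega:2. Fornax captures the most (4).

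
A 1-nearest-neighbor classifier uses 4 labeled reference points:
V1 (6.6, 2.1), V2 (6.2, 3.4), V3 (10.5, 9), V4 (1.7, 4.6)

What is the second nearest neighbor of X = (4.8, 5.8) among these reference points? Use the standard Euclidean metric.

Squared Euclidean distances:
|XV1|² = (4.8−6.6)² + (5.8−2.1)² = 3.24 + 13.69 = 16.93
|XV2|² = (4.8−6.2)² + (5.8−3.4)² = 1.96 + 5.76 = 7.72
|XV3|² = (4.8−10.5)² + (5.8−9)² = 32.49 + 10.24 = 42.73
|XV4|² = (4.8−1.7)² + (5.8−4.6)² = 9.61 + 1.44 = 11.05
Sorted ascending: V2, V4, V1, … — the second-nearest is V4.

V4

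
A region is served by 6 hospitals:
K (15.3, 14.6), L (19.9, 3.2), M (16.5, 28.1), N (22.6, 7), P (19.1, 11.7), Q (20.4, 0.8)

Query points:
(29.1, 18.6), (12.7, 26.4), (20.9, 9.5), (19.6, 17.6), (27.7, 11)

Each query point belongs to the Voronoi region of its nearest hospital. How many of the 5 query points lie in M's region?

(29.1, 18.6) — d² to each: K:206.44, L:321.8, M:249.01, N:176.81, P:147.61, Q:392.53 → nearest is P
(12.7, 26.4) — d² to each: K:146, L:590.08, M:17.33, N:474.37, P:257.05, Q:714.65 → nearest is M
(20.9, 9.5) — d² to each: K:57.37, L:40.69, M:365.32, N:9.14, P:8.08, Q:75.94 → nearest is P
(19.6, 17.6) — d² to each: K:27.49, L:207.45, M:119.86, N:121.36, P:35.06, Q:282.88 → nearest is K
(27.7, 11) — d² to each: K:166.72, L:121.68, M:417.85, N:42.01, P:74.45, Q:157.33 → nearest is N
1 of the 5 points has M as nearest.

1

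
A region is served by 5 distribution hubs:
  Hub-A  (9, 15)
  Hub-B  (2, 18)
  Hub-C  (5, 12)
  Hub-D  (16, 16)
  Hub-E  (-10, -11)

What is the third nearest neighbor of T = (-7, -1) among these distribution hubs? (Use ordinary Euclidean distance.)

Compare squared distances (the ordering matches that of the actual distances):
d²(T, Hub-A) = (-7−9)² + (-1−15)² = 256 + 256 = 512
d²(T, Hub-B) = (-7−2)² + (-1−18)² = 81 + 361 = 442
d²(T, Hub-C) = (-7−5)² + (-1−12)² = 144 + 169 = 313
d²(T, Hub-D) = (-7−16)² + (-1−16)² = 529 + 289 = 818
d²(T, Hub-E) = (-7−(-10))² + (-1−(-11))² = 9 + 100 = 109
Sorted ascending: Hub-E, Hub-C, Hub-B, Hub-A, … — the third-nearest is Hub-B.

Hub-B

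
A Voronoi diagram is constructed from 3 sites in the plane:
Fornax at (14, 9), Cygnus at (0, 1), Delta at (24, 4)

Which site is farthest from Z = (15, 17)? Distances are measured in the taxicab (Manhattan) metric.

d(Z, Fornax) = |15−14| + |17−9| = 1 + 8 = 9
d(Z, Cygnus) = |15−0| + |17−1| = 15 + 16 = 31
d(Z, Delta) = |15−24| + |17−4| = 9 + 13 = 22
The largest is to Cygnus.

Cygnus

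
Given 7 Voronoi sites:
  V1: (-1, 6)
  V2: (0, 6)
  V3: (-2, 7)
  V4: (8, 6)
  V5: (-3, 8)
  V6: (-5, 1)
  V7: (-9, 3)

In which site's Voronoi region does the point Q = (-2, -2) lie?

Squared Euclidean distances:
|QV1|² = 1 + 64 = 65
|QV2|² = 4 + 64 = 68
|QV3|² = 0 + 81 = 81
|QV4|² = 100 + 64 = 164
|QV5|² = 1 + 100 = 101
|QV6|² = 9 + 9 = 18
|QV7|² = 49 + 25 = 74
Minimum is at V6.

V6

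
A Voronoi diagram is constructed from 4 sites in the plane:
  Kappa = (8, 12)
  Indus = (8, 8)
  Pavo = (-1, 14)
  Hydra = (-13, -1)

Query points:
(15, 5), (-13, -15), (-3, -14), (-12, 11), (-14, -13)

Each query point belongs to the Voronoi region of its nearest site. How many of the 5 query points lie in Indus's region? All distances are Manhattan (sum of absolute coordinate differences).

1

(15, 5) — d to each: Kappa:14, Indus:10, Pavo:25, Hydra:34 → nearest is Indus
(-13, -15) — d to each: Kappa:48, Indus:44, Pavo:41, Hydra:14 → nearest is Hydra
(-3, -14) — d to each: Kappa:37, Indus:33, Pavo:30, Hydra:23 → nearest is Hydra
(-12, 11) — d to each: Kappa:21, Indus:23, Pavo:14, Hydra:13 → nearest is Hydra
(-14, -13) — d to each: Kappa:47, Indus:43, Pavo:40, Hydra:13 → nearest is Hydra
1 of the 5 points has Indus as nearest.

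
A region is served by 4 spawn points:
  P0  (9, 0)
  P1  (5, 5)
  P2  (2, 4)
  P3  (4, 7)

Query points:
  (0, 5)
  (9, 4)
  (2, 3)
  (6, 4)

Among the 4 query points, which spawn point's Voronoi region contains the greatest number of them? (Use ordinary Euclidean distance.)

(0, 5) — d² to each: P0:106, P1:25, P2:5, P3:20 → nearest is P2
(9, 4) — d² to each: P0:16, P1:17, P2:49, P3:34 → nearest is P0
(2, 3) — d² to each: P0:58, P1:13, P2:1, P3:20 → nearest is P2
(6, 4) — d² to each: P0:25, P1:2, P2:16, P3:13 → nearest is P1
Tally — P0:1, P1:1, P2:2. P2 captures the most (2).

P2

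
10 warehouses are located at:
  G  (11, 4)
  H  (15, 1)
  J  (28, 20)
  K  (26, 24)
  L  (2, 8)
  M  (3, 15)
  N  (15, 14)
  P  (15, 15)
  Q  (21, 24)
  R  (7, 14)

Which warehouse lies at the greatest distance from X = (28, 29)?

Since √ is increasing, it suffices to compare squared distances:
|XG|² = (28−11)² + (29−4)² = 289 + 625 = 914
|XH|² = (28−15)² + (29−1)² = 169 + 784 = 953
|XJ|² = (28−28)² + (29−20)² = 0 + 81 = 81
|XK|² = (28−26)² + (29−24)² = 4 + 25 = 29
|XL|² = (28−2)² + (29−8)² = 676 + 441 = 1117
|XM|² = (28−3)² + (29−15)² = 625 + 196 = 821
|XN|² = (28−15)² + (29−14)² = 169 + 225 = 394
|XP|² = (28−15)² + (29−15)² = 169 + 196 = 365
|XQ|² = (28−21)² + (29−24)² = 49 + 25 = 74
|XR|² = (28−7)² + (29−14)² = 441 + 225 = 666
The largest is to L.

L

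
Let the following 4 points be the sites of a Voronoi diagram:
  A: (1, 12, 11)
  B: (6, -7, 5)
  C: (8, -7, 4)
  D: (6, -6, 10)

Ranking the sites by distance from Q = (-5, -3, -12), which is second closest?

Squared Euclidean distances:
|QA|² = (-5−1)² + (-3−12)² + (-12−11)² = 36 + 225 + 529 = 790
|QB|² = (-5−6)² + (-3−(-7))² + (-12−5)² = 121 + 16 + 289 = 426
|QC|² = (-5−8)² + (-3−(-7))² + (-12−4)² = 169 + 16 + 256 = 441
|QD|² = (-5−6)² + (-3−(-6))² + (-12−10)² = 121 + 9 + 484 = 614
Sorted ascending: B, C, D, … — the second-nearest is C.

C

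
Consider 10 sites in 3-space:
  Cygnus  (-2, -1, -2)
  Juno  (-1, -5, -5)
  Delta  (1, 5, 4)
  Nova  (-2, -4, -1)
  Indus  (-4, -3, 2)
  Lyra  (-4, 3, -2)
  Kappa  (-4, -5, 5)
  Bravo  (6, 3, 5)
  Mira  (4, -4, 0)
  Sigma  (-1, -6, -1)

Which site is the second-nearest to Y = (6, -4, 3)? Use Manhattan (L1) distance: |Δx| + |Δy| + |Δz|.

d(Y, Cygnus) = |6−(-2)| + |-4−(-1)| + |3−(-2)| = 8 + 3 + 5 = 16
d(Y, Juno) = |6−(-1)| + |-4−(-5)| + |3−(-5)| = 7 + 1 + 8 = 16
d(Y, Delta) = |6−1| + |-4−5| + |3−4| = 5 + 9 + 1 = 15
d(Y, Nova) = |6−(-2)| + |-4−(-4)| + |3−(-1)| = 8 + 0 + 4 = 12
d(Y, Indus) = |6−(-4)| + |-4−(-3)| + |3−2| = 10 + 1 + 1 = 12
d(Y, Lyra) = |6−(-4)| + |-4−3| + |3−(-2)| = 10 + 7 + 5 = 22
d(Y, Kappa) = |6−(-4)| + |-4−(-5)| + |3−5| = 10 + 1 + 2 = 13
d(Y, Bravo) = |6−6| + |-4−3| + |3−5| = 0 + 7 + 2 = 9
d(Y, Mira) = |6−4| + |-4−(-4)| + |3−0| = 2 + 0 + 3 = 5
d(Y, Sigma) = |6−(-1)| + |-4−(-6)| + |3−(-1)| = 7 + 2 + 4 = 13
Sorted ascending: Mira, Bravo, Nova, … — the second-nearest is Bravo.

Bravo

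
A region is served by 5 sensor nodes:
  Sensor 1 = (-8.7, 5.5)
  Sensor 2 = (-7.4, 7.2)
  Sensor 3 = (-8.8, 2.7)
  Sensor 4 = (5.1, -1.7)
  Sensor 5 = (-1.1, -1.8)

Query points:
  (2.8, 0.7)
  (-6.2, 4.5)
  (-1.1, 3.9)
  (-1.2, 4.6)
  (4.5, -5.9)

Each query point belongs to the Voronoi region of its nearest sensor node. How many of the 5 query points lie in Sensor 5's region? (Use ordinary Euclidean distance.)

2

(2.8, 0.7) — d² to each: Sensor 1:155.29, Sensor 2:146.29, Sensor 3:138.56, Sensor 4:11.05, Sensor 5:21.46 → nearest is Sensor 4
(-6.2, 4.5) — d² to each: Sensor 1:7.25, Sensor 2:8.73, Sensor 3:10, Sensor 4:166.13, Sensor 5:65.7 → nearest is Sensor 1
(-1.1, 3.9) — d² to each: Sensor 1:60.32, Sensor 2:50.58, Sensor 3:60.73, Sensor 4:69.8, Sensor 5:32.49 → nearest is Sensor 5
(-1.2, 4.6) — d² to each: Sensor 1:57.06, Sensor 2:45.2, Sensor 3:61.37, Sensor 4:79.38, Sensor 5:40.97 → nearest is Sensor 5
(4.5, -5.9) — d² to each: Sensor 1:304.2, Sensor 2:313.22, Sensor 3:250.85, Sensor 4:18, Sensor 5:48.17 → nearest is Sensor 4
2 of the 5 points have Sensor 5 as nearest.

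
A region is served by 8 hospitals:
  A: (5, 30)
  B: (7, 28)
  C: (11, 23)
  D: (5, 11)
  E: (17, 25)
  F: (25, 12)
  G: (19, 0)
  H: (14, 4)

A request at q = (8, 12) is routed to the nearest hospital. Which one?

D

Compare squared distances (the ordering matches that of the actual distances):
|qA|² = 9 + 324 = 333
|qB|² = 1 + 256 = 257
|qC|² = 9 + 121 = 130
|qD|² = 9 + 1 = 10
|qE|² = 81 + 169 = 250
|qF|² = 289 + 0 = 289
|qG|² = 121 + 144 = 265
|qH|² = 36 + 64 = 100
The smallest is to D, so q lies in the Voronoi region of D.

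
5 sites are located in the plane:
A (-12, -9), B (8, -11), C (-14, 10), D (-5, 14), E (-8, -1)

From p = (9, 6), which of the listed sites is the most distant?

A

Squared Euclidean distances:
|pA|² = (9−(-12))² + (6−(-9))² = 441 + 225 = 666
|pB|² = (9−8)² + (6−(-11))² = 1 + 289 = 290
|pC|² = (9−(-14))² + (6−10)² = 529 + 16 = 545
|pD|² = (9−(-5))² + (6−14)² = 196 + 64 = 260
|pE|² = (9−(-8))² + (6−(-1))² = 289 + 49 = 338
The largest is to A.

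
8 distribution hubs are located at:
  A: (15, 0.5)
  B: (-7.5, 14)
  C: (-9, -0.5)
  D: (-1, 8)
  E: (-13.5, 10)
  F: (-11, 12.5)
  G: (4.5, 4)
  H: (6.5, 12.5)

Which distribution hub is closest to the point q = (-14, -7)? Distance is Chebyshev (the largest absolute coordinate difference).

C

d(q,A) = max(29, 7.5) = 29
d(q,B) = max(6.5, 21) = 21
d(q,C) = max(5, 6.5) = 6.5
d(q,D) = max(13, 15) = 15
d(q,E) = max(0.5, 17) = 17
d(q,F) = max(3, 19.5) = 19.5
d(q,G) = max(18.5, 11) = 18.5
d(q,H) = max(20.5, 19.5) = 20.5
The smallest is to C, so q lies in the Voronoi region of C.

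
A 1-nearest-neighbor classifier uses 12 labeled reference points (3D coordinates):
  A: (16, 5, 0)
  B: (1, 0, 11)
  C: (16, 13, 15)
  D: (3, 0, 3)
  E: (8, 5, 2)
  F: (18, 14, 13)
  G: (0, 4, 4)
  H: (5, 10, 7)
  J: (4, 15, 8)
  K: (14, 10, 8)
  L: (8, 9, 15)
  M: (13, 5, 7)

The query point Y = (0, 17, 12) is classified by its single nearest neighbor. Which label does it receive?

Squared Euclidean distances:
|YA|² = (0−16)² + (17−5)² + (12−0)² = 256 + 144 + 144 = 544
|YB|² = (0−1)² + (17−0)² + (12−11)² = 1 + 289 + 1 = 291
|YC|² = (0−16)² + (17−13)² + (12−15)² = 256 + 16 + 9 = 281
|YD|² = (0−3)² + (17−0)² + (12−3)² = 9 + 289 + 81 = 379
|YE|² = (0−8)² + (17−5)² + (12−2)² = 64 + 144 + 100 = 308
|YF|² = (0−18)² + (17−14)² + (12−13)² = 324 + 9 + 1 = 334
|YG|² = (0−0)² + (17−4)² + (12−4)² = 0 + 169 + 64 = 233
|YH|² = (0−5)² + (17−10)² + (12−7)² = 25 + 49 + 25 = 99
|YJ|² = (0−4)² + (17−15)² + (12−8)² = 16 + 4 + 16 = 36
|YK|² = (0−14)² + (17−10)² + (12−8)² = 196 + 49 + 16 = 261
|YL|² = (0−8)² + (17−9)² + (12−15)² = 64 + 64 + 9 = 137
|YM|² = (0−13)² + (17−5)² + (12−7)² = 169 + 144 + 25 = 338
J is nearest.

J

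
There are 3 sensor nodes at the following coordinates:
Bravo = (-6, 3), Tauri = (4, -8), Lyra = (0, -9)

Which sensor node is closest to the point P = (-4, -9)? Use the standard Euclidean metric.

Compare squared distances (the ordering matches that of the actual distances):
d²(P, Bravo) = 4 + 144 = 148
d²(P, Tauri) = 64 + 1 = 65
d²(P, Lyra) = 16 + 0 = 16
Minimum is at Lyra.

Lyra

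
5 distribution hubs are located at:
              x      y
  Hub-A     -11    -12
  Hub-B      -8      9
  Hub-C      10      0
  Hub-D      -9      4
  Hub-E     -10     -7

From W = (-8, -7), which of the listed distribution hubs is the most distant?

Hub-C

Since √ is increasing, it suffices to compare squared distances:
d²(W, Hub-A) = (-8−(-11))² + (-7−(-12))² = 9 + 25 = 34
d²(W, Hub-B) = (-8−(-8))² + (-7−9)² = 0 + 256 = 256
d²(W, Hub-C) = (-8−10)² + (-7−0)² = 324 + 49 = 373
d²(W, Hub-D) = (-8−(-9))² + (-7−4)² = 1 + 121 = 122
d²(W, Hub-E) = (-8−(-10))² + (-7−(-7))² = 4 + 0 = 4
The largest is to Hub-C.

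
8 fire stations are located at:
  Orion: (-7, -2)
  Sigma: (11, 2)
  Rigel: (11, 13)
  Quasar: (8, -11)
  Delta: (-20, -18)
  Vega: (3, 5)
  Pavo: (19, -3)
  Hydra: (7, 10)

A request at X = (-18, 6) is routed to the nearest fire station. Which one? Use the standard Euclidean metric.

Orion

Squared Euclidean distances:
d²(X, Orion) = 121 + 64 = 185
d²(X, Sigma) = 841 + 16 = 857
d²(X, Rigel) = 841 + 49 = 890
d²(X, Quasar) = 676 + 289 = 965
d²(X, Delta) = 4 + 576 = 580
d²(X, Vega) = 441 + 1 = 442
d²(X, Pavo) = 1369 + 81 = 1450
d²(X, Hydra) = 625 + 16 = 641
Orion is nearest.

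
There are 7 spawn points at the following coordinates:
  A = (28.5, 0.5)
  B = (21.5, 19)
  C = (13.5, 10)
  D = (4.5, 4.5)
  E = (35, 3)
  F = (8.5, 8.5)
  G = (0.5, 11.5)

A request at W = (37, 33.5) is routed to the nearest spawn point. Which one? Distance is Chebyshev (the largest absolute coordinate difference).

d(W,A) = max(8.5, 33) = 33
d(W,B) = max(15.5, 14.5) = 15.5
d(W,C) = max(23.5, 23.5) = 23.5
d(W,D) = max(32.5, 29) = 32.5
d(W,E) = max(2, 30.5) = 30.5
d(W,F) = max(28.5, 25) = 28.5
d(W,G) = max(36.5, 22) = 36.5
The smallest is to B, so W lies in the Voronoi region of B.

B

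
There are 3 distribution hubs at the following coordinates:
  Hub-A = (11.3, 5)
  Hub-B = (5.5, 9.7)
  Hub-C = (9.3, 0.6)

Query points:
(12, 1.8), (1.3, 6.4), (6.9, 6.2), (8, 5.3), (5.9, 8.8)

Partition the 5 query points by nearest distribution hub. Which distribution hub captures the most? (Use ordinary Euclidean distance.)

(12, 1.8) — d² to each: Hub-A:10.73, Hub-B:104.66, Hub-C:8.73 → nearest is Hub-C
(1.3, 6.4) — d² to each: Hub-A:101.96, Hub-B:28.53, Hub-C:97.64 → nearest is Hub-B
(6.9, 6.2) — d² to each: Hub-A:20.8, Hub-B:14.21, Hub-C:37.12 → nearest is Hub-B
(8, 5.3) — d² to each: Hub-A:10.98, Hub-B:25.61, Hub-C:23.78 → nearest is Hub-A
(5.9, 8.8) — d² to each: Hub-A:43.6, Hub-B:0.97, Hub-C:78.8 → nearest is Hub-B
Tally — Hub-A:1, Hub-B:3, Hub-C:1. Hub-B captures the most (3).

Hub-B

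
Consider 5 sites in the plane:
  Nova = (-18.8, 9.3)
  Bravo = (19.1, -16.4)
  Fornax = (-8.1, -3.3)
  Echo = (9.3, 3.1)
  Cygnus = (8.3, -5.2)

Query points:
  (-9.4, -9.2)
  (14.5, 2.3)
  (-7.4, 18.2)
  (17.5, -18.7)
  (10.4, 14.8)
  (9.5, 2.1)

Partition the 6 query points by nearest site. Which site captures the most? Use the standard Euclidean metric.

(-9.4, -9.2) — d² to each: Nova:430.61, Bravo:864.09, Fornax:36.5, Echo:500.98, Cygnus:329.29 → nearest is Fornax
(14.5, 2.3) — d² to each: Nova:1157.89, Bravo:370.85, Fornax:542.12, Echo:27.68, Cygnus:94.69 → nearest is Echo
(-7.4, 18.2) — d² to each: Nova:209.17, Bravo:1899.41, Fornax:462.74, Echo:506.9, Cygnus:794.05 → nearest is Nova
(17.5, -18.7) — d² to each: Nova:2101.69, Bravo:7.85, Fornax:892.52, Echo:542.48, Cygnus:266.89 → nearest is Bravo
(10.4, 14.8) — d² to each: Nova:882.89, Bravo:1049.13, Fornax:669.86, Echo:138.1, Cygnus:404.41 → nearest is Echo
(9.5, 2.1) — d² to each: Nova:852.73, Bravo:434.41, Fornax:338.92, Echo:1.04, Cygnus:54.73 → nearest is Echo
Tally — Nova:1, Bravo:1, Fornax:1, Echo:3. Echo captures the most (3).

Echo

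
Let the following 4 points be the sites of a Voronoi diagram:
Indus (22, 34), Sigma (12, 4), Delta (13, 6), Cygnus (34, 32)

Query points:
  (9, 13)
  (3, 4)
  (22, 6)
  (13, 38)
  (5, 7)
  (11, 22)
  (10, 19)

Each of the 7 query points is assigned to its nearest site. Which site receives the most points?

(9, 13) — d² to each: Indus:610, Sigma:90, Delta:65, Cygnus:986 → nearest is Delta
(3, 4) — d² to each: Indus:1261, Sigma:81, Delta:104, Cygnus:1745 → nearest is Sigma
(22, 6) — d² to each: Indus:784, Sigma:104, Delta:81, Cygnus:820 → nearest is Delta
(13, 38) — d² to each: Indus:97, Sigma:1157, Delta:1024, Cygnus:477 → nearest is Indus
(5, 7) — d² to each: Indus:1018, Sigma:58, Delta:65, Cygnus:1466 → nearest is Sigma
(11, 22) — d² to each: Indus:265, Sigma:325, Delta:260, Cygnus:629 → nearest is Delta
(10, 19) — d² to each: Indus:369, Sigma:229, Delta:178, Cygnus:745 → nearest is Delta
Tally — Indus:1, Sigma:2, Delta:4. Delta captures the most (4).

Delta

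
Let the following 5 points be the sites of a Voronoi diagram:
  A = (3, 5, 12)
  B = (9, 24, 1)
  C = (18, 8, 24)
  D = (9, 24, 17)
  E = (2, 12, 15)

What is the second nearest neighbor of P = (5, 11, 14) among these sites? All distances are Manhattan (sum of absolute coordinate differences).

d(P,A) = |5−3| + |11−5| + |14−12| = 2 + 6 + 2 = 10
d(P,B) = |5−9| + |11−24| + |14−1| = 4 + 13 + 13 = 30
d(P,C) = |5−18| + |11−8| + |14−24| = 13 + 3 + 10 = 26
d(P,D) = |5−9| + |11−24| + |14−17| = 4 + 13 + 3 = 20
d(P,E) = |5−2| + |11−12| + |14−15| = 3 + 1 + 1 = 5
Sorted ascending: E, A, D, … — the second-nearest is A.

A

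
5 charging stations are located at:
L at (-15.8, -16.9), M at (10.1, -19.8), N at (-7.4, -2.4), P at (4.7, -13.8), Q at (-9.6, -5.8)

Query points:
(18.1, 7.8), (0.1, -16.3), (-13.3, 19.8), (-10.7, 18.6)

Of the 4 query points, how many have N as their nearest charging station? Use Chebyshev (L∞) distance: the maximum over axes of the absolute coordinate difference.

2

(18.1, 7.8) — d to each: L:33.9, M:27.6, N:25.5, P:21.6, Q:27.7 → nearest is P
(0.1, -16.3) — d to each: L:15.9, M:10, N:13.9, P:4.6, Q:10.5 → nearest is P
(-13.3, 19.8) — d to each: L:36.7, M:39.6, N:22.2, P:33.6, Q:25.6 → nearest is N
(-10.7, 18.6) — d to each: L:35.5, M:38.4, N:21, P:32.4, Q:24.4 → nearest is N
2 of the 4 points have N as nearest.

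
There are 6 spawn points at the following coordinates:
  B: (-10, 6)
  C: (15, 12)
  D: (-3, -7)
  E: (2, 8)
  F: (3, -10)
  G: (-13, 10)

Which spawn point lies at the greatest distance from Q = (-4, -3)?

Squared Euclidean distances:
|QB|² = (-4−(-10))² + (-3−6)² = 36 + 81 = 117
|QC|² = (-4−15)² + (-3−12)² = 361 + 225 = 586
|QD|² = (-4−(-3))² + (-3−(-7))² = 1 + 16 = 17
|QE|² = (-4−2)² + (-3−8)² = 36 + 121 = 157
|QF|² = (-4−3)² + (-3−(-10))² = 49 + 49 = 98
|QG|² = (-4−(-13))² + (-3−10)² = 81 + 169 = 250
The largest is to C.

C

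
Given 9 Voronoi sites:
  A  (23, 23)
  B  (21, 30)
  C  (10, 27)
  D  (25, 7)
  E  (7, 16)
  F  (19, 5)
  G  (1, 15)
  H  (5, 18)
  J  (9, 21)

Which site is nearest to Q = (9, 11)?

Compare squared distances (the ordering matches that of the actual distances):
|QA|² = (9−23)² + (11−23)² = 196 + 144 = 340
|QB|² = (9−21)² + (11−30)² = 144 + 361 = 505
|QC|² = (9−10)² + (11−27)² = 1 + 256 = 257
|QD|² = (9−25)² + (11−7)² = 256 + 16 = 272
|QE|² = (9−7)² + (11−16)² = 4 + 25 = 29
|QF|² = (9−19)² + (11−5)² = 100 + 36 = 136
|QG|² = (9−1)² + (11−15)² = 64 + 16 = 80
|QH|² = (9−5)² + (11−18)² = 16 + 49 = 65
|QJ|² = (9−9)² + (11−21)² = 0 + 100 = 100
The smallest is to E, so Q lies in the Voronoi region of E.

E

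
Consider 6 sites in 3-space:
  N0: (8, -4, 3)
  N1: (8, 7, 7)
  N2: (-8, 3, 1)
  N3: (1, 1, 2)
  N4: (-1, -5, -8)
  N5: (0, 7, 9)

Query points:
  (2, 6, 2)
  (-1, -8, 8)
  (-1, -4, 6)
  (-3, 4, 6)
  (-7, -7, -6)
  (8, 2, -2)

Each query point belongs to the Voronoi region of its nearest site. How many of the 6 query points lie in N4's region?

1

(2, 6, 2) — d² to each: N0:137, N1:62, N2:110, N3:26, N4:230, N5:54 → nearest is N3
(-1, -8, 8) — d² to each: N0:122, N1:307, N2:219, N3:121, N4:265, N5:227 → nearest is N3
(-1, -4, 6) — d² to each: N0:90, N1:203, N2:123, N3:45, N4:197, N5:131 → nearest is N3
(-3, 4, 6) — d² to each: N0:194, N1:131, N2:51, N3:41, N4:281, N5:27 → nearest is N5
(-7, -7, -6) — d² to each: N0:315, N1:590, N2:150, N3:192, N4:44, N5:470 → nearest is N4
(8, 2, -2) — d² to each: N0:61, N1:106, N2:266, N3:66, N4:166, N5:210 → nearest is N0
1 of the 6 points has N4 as nearest.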